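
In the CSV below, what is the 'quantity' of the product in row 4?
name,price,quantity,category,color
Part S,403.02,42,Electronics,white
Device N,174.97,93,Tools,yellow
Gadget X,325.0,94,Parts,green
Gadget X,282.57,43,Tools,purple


Query: Row 4 ('Gadget X'), column 'quantity'
Value: 43

43


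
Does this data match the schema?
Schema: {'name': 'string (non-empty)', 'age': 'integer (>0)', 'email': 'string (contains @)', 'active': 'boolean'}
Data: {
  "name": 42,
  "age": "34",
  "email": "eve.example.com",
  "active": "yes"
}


Validating each field against schema:
  name: FAIL (42 is not a string)
  age: FAIL ("34" is not an integer)
  email: FAIL ("eve.example.com" does not contain @)
  active: FAIL ("yes" is not a boolean)

Result: INVALID (4 errors: name, age, email, active)

INVALID (4 errors: name, age, email, active)


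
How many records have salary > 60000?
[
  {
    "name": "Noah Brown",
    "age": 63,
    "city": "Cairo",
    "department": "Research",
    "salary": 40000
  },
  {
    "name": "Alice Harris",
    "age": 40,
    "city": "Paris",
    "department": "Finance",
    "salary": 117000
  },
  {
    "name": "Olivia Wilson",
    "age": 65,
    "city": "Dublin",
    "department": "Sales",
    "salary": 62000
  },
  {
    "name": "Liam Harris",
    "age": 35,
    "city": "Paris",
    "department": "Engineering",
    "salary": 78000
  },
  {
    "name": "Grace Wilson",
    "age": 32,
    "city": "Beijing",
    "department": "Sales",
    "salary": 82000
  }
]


Data: 5 records
Condition: salary > 60000

Checking each record:
  Noah Brown: 40000
  Alice Harris: 117000 MATCH
  Olivia Wilson: 62000 MATCH
  Liam Harris: 78000 MATCH
  Grace Wilson: 82000 MATCH

Count: 4

4


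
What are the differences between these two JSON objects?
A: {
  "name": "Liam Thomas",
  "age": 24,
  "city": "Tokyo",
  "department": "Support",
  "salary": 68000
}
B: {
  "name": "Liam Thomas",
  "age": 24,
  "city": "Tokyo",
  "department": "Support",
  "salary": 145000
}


Comparing each field (in key order):
  name: same
  age: same
  city: same
  department: same
  salary: DIFFERENT
Differences:
  salary: 68000 -> 145000

1 field(s) changed

1 change: salary


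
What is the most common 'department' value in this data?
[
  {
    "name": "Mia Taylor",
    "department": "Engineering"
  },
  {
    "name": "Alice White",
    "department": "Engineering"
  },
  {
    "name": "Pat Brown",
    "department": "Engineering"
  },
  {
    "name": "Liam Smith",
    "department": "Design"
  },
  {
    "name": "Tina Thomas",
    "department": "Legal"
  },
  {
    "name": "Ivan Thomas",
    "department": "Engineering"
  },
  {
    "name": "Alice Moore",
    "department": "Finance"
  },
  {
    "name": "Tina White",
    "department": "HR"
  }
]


Counting 'department' values across 8 records:

  Engineering: 4 ####
  Design: 1 #
  Legal: 1 #
  Finance: 1 #
  HR: 1 #

Most common: Engineering (4 times)

Engineering (4 times)


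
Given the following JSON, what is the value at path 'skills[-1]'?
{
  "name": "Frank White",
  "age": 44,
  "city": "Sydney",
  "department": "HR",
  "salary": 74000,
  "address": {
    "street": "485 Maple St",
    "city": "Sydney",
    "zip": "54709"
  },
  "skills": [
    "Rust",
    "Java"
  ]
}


Query: skills[-1]
Path: skills -> last element
Value: Java

Java


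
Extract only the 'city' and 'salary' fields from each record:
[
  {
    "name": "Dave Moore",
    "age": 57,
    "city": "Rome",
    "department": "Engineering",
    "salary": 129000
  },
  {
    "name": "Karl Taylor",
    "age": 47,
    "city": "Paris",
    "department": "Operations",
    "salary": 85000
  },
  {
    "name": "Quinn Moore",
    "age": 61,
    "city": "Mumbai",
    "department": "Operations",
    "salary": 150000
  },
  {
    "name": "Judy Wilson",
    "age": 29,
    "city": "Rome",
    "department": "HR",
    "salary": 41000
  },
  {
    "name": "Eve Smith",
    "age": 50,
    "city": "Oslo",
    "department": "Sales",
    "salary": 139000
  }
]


Original: 5 records with fields: name, age, city, department, salary
Keep: ['city', 'salary']
Drop: ['name', 'age', 'department']
Result: 5 records, 2 fields each

[
  {
    "city": "Rome",
    "salary": 129000
  },
  {
    "city": "Paris",
    "salary": 85000
  },
  {
    "city": "Mumbai",
    "salary": 150000
  },
  {
    "city": "Rome",
    "salary": 41000
  },
  {
    "city": "Oslo",
    "salary": 139000
  }
]


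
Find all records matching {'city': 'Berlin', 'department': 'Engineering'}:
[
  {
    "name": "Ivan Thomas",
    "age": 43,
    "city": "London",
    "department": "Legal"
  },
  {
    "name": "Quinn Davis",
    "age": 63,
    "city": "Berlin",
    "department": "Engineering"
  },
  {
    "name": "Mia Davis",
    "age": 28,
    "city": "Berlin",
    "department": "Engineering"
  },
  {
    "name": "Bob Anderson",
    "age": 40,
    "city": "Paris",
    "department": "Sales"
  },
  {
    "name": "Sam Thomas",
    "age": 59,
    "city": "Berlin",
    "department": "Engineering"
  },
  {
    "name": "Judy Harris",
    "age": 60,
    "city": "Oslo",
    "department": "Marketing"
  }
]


Search criteria: {'city': 'Berlin', 'department': 'Engineering'}

Checking 6 records:
  Ivan Thomas: {city: London, department: Legal}
  Quinn Davis: {city: Berlin, department: Engineering} <-- MATCH
  Mia Davis: {city: Berlin, department: Engineering} <-- MATCH
  Bob Anderson: {city: Paris, department: Sales}
  Sam Thomas: {city: Berlin, department: Engineering} <-- MATCH
  Judy Harris: {city: Oslo, department: Marketing}

Matches: ["Quinn Davis", "Mia Davis", "Sam Thomas"]

["Quinn Davis", "Mia Davis", "Sam Thomas"]


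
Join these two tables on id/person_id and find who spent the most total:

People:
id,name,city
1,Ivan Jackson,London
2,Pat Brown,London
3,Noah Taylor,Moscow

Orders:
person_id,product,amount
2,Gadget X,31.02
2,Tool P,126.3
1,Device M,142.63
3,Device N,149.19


Join on: people.id = orders.person_id

Joined rows:
  Pat Brown (London) bought Gadget X for $31.02
  Pat Brown (London) bought Tool P for $126.3
  Ivan Jackson (London) bought Device M for $142.63
  Noah Taylor (Moscow) bought Device N for $149.19

Total per person:
  Pat Brown: $157.32
  Noah Taylor: $149.19
  Ivan Jackson: $142.63

Top spender: Pat Brown ($157.32)

Pat Brown ($157.32)


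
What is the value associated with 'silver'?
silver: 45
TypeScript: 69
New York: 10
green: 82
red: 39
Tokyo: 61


Looking up key 'silver'
Value: 45

45


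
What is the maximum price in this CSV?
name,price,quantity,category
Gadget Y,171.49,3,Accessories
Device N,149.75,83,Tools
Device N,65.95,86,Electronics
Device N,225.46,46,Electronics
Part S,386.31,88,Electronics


Computing maximum price:
Values: [171.49, 149.75, 65.95, 225.46, 386.31]
Max = 386.31

386.31


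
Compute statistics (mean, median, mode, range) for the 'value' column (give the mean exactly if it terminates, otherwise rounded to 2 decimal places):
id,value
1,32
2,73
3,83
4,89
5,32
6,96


Data: [32, 73, 83, 89, 32, 96]
Count: 6
Sum: 405
Mean: 405/6 = 67.5
Sorted: [32, 32, 73, 83, 89, 96]
Median: 78.0
Mode: 32 (2 times)
Range: 96 - 32 = 64
Min: 32, Max: 96

mean=67.5, median=78.0, mode=32, range=64


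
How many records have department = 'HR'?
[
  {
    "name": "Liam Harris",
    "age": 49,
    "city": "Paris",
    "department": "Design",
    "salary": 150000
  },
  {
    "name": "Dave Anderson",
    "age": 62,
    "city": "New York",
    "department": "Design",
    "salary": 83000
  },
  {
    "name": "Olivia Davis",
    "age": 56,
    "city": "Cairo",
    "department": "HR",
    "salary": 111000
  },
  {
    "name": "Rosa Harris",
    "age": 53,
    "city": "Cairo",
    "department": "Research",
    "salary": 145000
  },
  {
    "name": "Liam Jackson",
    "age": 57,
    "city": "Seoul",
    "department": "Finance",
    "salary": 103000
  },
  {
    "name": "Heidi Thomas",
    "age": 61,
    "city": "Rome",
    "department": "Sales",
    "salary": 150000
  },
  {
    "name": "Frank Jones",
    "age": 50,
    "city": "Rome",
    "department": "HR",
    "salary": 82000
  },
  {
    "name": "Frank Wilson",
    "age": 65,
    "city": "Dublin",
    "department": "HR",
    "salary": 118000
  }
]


Data: 8 records
Condition: department = 'HR'

Checking each record:
  Liam Harris: Design
  Dave Anderson: Design
  Olivia Davis: HR MATCH
  Rosa Harris: Research
  Liam Jackson: Finance
  Heidi Thomas: Sales
  Frank Jones: HR MATCH
  Frank Wilson: HR MATCH

Count: 3

3


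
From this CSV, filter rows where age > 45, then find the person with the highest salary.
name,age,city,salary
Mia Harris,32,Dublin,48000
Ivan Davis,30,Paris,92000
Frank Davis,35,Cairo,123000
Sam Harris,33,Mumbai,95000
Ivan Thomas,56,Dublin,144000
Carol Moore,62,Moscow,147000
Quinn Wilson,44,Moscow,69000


Filter: age > 45
Sort by: salary (descending)

Filtered records (2):
  Carol Moore, age 62, salary $147000
  Ivan Thomas, age 56, salary $144000

Highest salary: Carol Moore ($147000)

Carol Moore


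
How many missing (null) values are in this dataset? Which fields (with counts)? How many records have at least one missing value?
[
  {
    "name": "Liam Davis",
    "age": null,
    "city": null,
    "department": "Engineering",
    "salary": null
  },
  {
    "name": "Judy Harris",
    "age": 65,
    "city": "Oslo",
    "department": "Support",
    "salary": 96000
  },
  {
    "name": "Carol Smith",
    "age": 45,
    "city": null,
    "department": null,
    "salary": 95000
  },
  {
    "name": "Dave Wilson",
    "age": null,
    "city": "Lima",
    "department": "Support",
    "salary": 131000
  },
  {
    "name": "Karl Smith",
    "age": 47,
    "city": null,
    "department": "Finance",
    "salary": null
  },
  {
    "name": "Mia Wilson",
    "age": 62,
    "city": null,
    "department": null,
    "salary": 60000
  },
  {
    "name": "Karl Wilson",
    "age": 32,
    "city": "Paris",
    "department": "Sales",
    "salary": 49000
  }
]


Checking for missing (null) values in 7 records:

  Liam Davis: age, city, salary
  Judy Harris: complete
  Carol Smith: city, department
  Dave Wilson: age
  Karl Smith: city, salary
  Mia Wilson: city, department
  Karl Wilson: complete

Per field:
  name: 0 missing
  age: 2 missing
  city: 4 missing
  department: 2 missing
  salary: 2 missing

Total missing values: 10
Records with any missing: 5

10 missing values (age: 2, city: 4, department: 2, salary: 2); 5 incomplete records


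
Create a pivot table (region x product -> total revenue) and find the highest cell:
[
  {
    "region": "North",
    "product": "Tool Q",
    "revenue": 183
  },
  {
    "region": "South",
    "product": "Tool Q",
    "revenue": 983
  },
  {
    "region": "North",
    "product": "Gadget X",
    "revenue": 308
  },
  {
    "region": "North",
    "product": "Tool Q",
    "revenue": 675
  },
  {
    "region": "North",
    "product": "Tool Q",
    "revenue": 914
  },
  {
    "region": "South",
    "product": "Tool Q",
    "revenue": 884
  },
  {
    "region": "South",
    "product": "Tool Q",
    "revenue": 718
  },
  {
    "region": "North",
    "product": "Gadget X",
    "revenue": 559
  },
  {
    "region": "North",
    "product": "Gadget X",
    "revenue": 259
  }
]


Pivot: region (rows) x product (columns) -> total revenue

     Gadget X      Tool Q      
North         1126          1772  
South            0          2585  

Highest: South / Tool Q = $2585

South / Tool Q = $2585


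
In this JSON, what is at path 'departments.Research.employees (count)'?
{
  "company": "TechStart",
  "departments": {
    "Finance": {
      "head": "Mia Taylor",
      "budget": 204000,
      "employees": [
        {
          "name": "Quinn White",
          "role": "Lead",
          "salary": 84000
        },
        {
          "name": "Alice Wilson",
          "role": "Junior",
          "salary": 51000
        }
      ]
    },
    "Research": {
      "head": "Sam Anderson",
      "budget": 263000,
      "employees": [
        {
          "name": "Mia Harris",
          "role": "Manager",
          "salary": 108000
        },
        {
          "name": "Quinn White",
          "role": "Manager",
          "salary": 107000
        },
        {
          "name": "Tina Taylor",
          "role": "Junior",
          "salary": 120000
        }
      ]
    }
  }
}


Path: departments.Research.employees (count)

Navigate:
  -> departments
  -> Research
  -> employees (array, length 3)

3


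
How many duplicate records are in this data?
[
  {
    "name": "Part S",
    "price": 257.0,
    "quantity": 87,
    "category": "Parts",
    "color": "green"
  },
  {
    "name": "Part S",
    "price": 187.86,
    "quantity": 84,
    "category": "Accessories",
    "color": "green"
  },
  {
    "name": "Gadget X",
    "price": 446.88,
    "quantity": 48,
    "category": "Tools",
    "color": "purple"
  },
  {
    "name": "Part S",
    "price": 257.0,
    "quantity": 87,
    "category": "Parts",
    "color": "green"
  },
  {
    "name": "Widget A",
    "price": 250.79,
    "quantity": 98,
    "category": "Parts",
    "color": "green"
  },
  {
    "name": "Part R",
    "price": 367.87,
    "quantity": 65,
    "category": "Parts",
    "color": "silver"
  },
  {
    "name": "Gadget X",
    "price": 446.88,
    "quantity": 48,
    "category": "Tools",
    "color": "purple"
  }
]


Checking 7 records for duplicates:

  Row 1: Part S ($257.0, qty 87)
  Row 2: Part S ($187.86, qty 84)
  Row 3: Gadget X ($446.88, qty 48)
  Row 4: Part S ($257.0, qty 87) <-- DUPLICATE
  Row 5: Widget A ($250.79, qty 98)
  Row 6: Part R ($367.87, qty 65)
  Row 7: Gadget X ($446.88, qty 48) <-- DUPLICATE

Duplicates found: 2
Unique records: 5

2 duplicates, 5 unique


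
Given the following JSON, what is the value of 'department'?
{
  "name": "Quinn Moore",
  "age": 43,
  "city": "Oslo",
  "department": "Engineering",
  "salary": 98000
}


Looking up field 'department'
Value: Engineering

Engineering


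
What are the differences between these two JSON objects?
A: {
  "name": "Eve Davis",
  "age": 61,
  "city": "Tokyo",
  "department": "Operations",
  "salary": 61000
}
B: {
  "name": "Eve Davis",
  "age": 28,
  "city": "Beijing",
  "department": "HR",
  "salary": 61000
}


Comparing each field (in key order):
  name: same
  age: DIFFERENT
  city: DIFFERENT
  department: DIFFERENT
  salary: same
Differences:
  age: 61 -> 28
  city: Tokyo -> Beijing
  department: Operations -> HR

3 field(s) changed

3 changes: age, city, department


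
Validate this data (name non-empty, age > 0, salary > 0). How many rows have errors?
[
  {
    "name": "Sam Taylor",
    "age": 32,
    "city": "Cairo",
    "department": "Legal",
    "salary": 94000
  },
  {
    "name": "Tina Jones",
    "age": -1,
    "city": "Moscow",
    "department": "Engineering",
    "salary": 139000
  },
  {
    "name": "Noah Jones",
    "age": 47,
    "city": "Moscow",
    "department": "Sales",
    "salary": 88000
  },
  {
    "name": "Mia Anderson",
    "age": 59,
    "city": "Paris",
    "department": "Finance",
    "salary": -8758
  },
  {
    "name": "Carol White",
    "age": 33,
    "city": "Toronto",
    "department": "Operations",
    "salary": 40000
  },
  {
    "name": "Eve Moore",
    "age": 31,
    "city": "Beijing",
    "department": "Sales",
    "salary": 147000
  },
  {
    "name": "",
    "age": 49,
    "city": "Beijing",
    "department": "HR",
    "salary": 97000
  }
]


Validating 7 records:
Rules: name non-empty, age > 0, salary > 0

  Row 1 (Sam Taylor): OK
  Row 2 (Tina Jones): negative age: -1
  Row 3 (Noah Jones): OK
  Row 4 (Mia Anderson): negative salary: -8758
  Row 5 (Carol White): OK
  Row 6 (Eve Moore): OK
  Row 7 (???): empty name

Total errors: 3

3 errors


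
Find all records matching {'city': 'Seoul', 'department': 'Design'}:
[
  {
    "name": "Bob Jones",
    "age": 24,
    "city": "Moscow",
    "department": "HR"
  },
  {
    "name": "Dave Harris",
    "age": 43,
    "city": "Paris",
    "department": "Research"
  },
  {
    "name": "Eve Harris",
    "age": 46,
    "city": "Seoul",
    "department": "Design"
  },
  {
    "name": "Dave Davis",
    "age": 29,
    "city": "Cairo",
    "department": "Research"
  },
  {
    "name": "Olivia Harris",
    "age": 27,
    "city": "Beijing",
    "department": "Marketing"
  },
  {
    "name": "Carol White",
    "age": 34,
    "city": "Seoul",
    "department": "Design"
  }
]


Search criteria: {'city': 'Seoul', 'department': 'Design'}

Checking 6 records:
  Bob Jones: {city: Moscow, department: HR}
  Dave Harris: {city: Paris, department: Research}
  Eve Harris: {city: Seoul, department: Design} <-- MATCH
  Dave Davis: {city: Cairo, department: Research}
  Olivia Harris: {city: Beijing, department: Marketing}
  Carol White: {city: Seoul, department: Design} <-- MATCH

Matches: ["Eve Harris", "Carol White"]

["Eve Harris", "Carol White"]


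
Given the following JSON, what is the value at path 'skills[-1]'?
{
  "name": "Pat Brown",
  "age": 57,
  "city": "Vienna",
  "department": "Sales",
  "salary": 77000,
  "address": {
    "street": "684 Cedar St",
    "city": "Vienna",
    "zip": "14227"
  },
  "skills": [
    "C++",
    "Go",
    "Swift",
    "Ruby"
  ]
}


Query: skills[-1]
Path: skills -> last element
Value: Ruby

Ruby


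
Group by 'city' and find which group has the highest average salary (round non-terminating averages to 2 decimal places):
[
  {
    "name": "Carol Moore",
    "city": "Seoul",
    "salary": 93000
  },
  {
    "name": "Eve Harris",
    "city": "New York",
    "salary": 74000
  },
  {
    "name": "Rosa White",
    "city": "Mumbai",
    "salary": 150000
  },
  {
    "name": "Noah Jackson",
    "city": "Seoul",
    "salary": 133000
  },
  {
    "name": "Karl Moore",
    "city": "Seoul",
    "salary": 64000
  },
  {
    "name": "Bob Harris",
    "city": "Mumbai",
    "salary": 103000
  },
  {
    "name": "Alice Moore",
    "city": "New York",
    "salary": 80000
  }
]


Group by: city

Groups:
  Mumbai: 2 people, avg salary = 253000/2 = $126500
  New York: 2 people, avg salary = 154000/2 = $77000
  Seoul: 3 people, avg salary = 290000/3 ≈ $96666.67

Highest average salary: Mumbai ($126500)

Mumbai ($126500)


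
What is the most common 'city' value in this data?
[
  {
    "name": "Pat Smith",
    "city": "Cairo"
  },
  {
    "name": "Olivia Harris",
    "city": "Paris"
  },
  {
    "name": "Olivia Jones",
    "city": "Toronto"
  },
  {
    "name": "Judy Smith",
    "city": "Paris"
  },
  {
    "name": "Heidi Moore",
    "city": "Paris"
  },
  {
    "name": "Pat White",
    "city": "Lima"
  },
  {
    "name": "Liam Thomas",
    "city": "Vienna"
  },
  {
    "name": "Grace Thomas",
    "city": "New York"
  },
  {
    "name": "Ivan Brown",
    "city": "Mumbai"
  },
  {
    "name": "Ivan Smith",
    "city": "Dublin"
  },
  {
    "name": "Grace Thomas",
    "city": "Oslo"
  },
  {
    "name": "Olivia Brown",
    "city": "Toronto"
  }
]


Counting 'city' values across 12 records:

  Paris: 3 ###
  Toronto: 2 ##
  Cairo: 1 #
  Lima: 1 #
  Vienna: 1 #
  New York: 1 #
  Mumbai: 1 #
  Dublin: 1 #
  Oslo: 1 #

Most common: Paris (3 times)

Paris (3 times)


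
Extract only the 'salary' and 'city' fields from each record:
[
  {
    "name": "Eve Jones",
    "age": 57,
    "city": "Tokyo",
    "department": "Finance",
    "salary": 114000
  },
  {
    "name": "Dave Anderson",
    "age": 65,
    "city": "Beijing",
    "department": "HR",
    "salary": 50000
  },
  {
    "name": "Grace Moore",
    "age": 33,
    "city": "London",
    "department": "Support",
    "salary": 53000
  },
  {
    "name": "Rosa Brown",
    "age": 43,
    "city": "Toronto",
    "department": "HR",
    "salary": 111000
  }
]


Original: 4 records with fields: name, age, city, department, salary
Keep: ['salary', 'city']
Drop: ['name', 'age', 'department']
Result: 4 records, 2 fields each

[
  {
    "salary": 114000,
    "city": "Tokyo"
  },
  {
    "salary": 50000,
    "city": "Beijing"
  },
  {
    "salary": 53000,
    "city": "London"
  },
  {
    "salary": 111000,
    "city": "Toronto"
  }
]


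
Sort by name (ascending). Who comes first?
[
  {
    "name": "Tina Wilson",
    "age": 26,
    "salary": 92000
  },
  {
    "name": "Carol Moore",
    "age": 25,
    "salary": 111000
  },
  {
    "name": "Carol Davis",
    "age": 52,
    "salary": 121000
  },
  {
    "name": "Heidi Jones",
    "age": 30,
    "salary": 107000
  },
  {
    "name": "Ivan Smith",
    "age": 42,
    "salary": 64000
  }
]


Sort by: name (ascending)

Sorted order:
  1. Carol Davis (name = Carol Davis)
  2. Carol Moore (name = Carol Moore)
  3. Heidi Jones (name = Heidi Jones)
  4. Ivan Smith (name = Ivan Smith)
  5. Tina Wilson (name = Tina Wilson)

First: Carol Davis

Carol Davis


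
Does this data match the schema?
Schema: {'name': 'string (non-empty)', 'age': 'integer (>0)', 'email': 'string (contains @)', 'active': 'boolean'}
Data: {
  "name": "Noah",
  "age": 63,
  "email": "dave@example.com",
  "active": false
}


Validating each field against schema:
  name: OK (non-empty string)
  age: OK (positive integer)
  email: OK (string with @)
  active: OK (boolean)

Result: VALID

VALID


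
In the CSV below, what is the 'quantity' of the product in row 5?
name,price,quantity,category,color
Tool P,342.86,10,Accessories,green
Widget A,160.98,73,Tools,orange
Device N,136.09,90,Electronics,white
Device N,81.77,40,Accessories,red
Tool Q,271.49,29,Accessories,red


Query: Row 5 ('Tool Q'), column 'quantity'
Value: 29

29


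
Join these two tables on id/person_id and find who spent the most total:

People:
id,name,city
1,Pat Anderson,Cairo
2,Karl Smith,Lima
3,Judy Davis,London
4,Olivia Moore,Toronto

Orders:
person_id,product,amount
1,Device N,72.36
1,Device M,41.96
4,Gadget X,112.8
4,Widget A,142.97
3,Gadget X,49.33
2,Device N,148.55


Join on: people.id = orders.person_id

Joined rows:
  Pat Anderson (Cairo) bought Device N for $72.36
  Pat Anderson (Cairo) bought Device M for $41.96
  Olivia Moore (Toronto) bought Gadget X for $112.8
  Olivia Moore (Toronto) bought Widget A for $142.97
  Judy Davis (London) bought Gadget X for $49.33
  Karl Smith (Lima) bought Device N for $148.55

Total per person:
  Olivia Moore: $255.77
  Karl Smith: $148.55
  Pat Anderson: $114.32
  Judy Davis: $49.33

Top spender: Olivia Moore ($255.77)

Olivia Moore ($255.77)


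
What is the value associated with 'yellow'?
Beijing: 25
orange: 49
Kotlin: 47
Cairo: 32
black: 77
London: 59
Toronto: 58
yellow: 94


Looking up key 'yellow'
Value: 94

94


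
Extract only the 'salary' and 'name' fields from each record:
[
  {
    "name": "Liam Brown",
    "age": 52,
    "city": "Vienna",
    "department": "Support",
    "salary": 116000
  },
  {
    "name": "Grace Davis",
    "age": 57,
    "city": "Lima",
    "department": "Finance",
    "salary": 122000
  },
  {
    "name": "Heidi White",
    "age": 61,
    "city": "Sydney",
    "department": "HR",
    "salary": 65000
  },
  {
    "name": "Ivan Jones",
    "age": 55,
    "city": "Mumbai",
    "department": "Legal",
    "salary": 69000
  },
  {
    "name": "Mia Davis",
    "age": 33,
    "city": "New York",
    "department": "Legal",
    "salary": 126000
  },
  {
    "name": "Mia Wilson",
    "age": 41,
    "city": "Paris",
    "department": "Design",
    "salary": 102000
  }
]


Original: 6 records with fields: name, age, city, department, salary
Keep: ['salary', 'name']
Drop: ['age', 'city', 'department']
Result: 6 records, 2 fields each

[
  {
    "salary": 116000,
    "name": "Liam Brown"
  },
  {
    "salary": 122000,
    "name": "Grace Davis"
  },
  {
    "salary": 65000,
    "name": "Heidi White"
  },
  {
    "salary": 69000,
    "name": "Ivan Jones"
  },
  {
    "salary": 126000,
    "name": "Mia Davis"
  },
  {
    "salary": 102000,
    "name": "Mia Wilson"
  }
]


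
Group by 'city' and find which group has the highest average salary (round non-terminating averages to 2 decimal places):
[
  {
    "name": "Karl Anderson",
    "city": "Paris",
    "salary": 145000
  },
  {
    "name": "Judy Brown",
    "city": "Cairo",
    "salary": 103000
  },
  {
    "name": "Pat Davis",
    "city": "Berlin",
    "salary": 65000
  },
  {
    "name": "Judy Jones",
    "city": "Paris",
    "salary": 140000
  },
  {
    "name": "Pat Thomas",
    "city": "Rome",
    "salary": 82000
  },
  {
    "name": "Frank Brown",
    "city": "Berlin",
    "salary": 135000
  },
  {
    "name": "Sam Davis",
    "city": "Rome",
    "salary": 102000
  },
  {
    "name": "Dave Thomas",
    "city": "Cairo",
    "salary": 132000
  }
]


Group by: city

Groups:
  Berlin: 2 people, avg salary = 200000/2 = $100000
  Cairo: 2 people, avg salary = 235000/2 = $117500
  Paris: 2 people, avg salary = 285000/2 = $142500
  Rome: 2 people, avg salary = 184000/2 = $92000

Highest average salary: Paris ($142500)

Paris ($142500)


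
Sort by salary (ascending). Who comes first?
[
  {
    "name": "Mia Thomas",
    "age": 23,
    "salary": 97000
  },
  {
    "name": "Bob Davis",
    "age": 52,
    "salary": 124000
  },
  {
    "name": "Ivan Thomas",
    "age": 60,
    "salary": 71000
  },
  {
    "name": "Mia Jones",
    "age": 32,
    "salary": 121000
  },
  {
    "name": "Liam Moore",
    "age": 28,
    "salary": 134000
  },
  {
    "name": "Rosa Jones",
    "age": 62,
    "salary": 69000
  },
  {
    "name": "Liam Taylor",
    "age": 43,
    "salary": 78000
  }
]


Sort by: salary (ascending)

Sorted order:
  1. Rosa Jones (salary = 69000)
  2. Ivan Thomas (salary = 71000)
  3. Liam Taylor (salary = 78000)
  4. Mia Thomas (salary = 97000)
  5. Mia Jones (salary = 121000)
  6. Bob Davis (salary = 124000)
  7. Liam Moore (salary = 134000)

First: Rosa Jones

Rosa Jones


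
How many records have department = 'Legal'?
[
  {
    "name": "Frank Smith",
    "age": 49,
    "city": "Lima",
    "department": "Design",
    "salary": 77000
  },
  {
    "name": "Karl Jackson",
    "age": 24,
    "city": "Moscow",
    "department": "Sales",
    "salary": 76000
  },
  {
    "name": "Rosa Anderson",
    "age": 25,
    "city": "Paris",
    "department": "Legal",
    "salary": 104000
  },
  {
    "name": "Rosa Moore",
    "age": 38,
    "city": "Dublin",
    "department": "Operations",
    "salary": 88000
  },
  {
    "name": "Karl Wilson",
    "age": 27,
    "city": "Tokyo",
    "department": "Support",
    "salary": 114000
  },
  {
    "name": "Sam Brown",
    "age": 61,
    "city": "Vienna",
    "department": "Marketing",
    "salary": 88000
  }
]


Data: 6 records
Condition: department = 'Legal'

Checking each record:
  Frank Smith: Design
  Karl Jackson: Sales
  Rosa Anderson: Legal MATCH
  Rosa Moore: Operations
  Karl Wilson: Support
  Sam Brown: Marketing

Count: 1

1


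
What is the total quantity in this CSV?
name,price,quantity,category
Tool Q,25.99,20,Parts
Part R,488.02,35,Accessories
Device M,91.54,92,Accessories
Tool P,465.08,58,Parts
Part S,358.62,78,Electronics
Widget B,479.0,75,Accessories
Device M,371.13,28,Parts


Computing total quantity:
Values: [20, 35, 92, 58, 78, 75, 28]
Sum = 386

386


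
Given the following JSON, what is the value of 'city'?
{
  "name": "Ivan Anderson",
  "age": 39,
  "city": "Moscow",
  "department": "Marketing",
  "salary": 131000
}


Looking up field 'city'
Value: Moscow

Moscow


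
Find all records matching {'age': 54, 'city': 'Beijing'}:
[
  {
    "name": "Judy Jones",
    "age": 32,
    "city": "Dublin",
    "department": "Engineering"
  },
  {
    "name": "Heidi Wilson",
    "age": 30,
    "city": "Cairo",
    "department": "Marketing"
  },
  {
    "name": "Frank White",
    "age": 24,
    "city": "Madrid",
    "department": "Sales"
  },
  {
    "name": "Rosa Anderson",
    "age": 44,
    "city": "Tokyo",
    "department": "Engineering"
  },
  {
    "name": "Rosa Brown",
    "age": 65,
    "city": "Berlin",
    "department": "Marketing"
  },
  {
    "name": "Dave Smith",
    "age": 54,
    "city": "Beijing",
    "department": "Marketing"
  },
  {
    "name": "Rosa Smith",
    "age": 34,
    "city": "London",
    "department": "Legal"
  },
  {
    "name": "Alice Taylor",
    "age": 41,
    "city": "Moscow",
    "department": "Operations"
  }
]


Search criteria: {'age': 54, 'city': 'Beijing'}

Checking 8 records:
  Judy Jones: {age: 32, city: Dublin}
  Heidi Wilson: {age: 30, city: Cairo}
  Frank White: {age: 24, city: Madrid}
  Rosa Anderson: {age: 44, city: Tokyo}
  Rosa Brown: {age: 65, city: Berlin}
  Dave Smith: {age: 54, city: Beijing} <-- MATCH
  Rosa Smith: {age: 34, city: London}
  Alice Taylor: {age: 41, city: Moscow}

Matches: ["Dave Smith"]

["Dave Smith"]


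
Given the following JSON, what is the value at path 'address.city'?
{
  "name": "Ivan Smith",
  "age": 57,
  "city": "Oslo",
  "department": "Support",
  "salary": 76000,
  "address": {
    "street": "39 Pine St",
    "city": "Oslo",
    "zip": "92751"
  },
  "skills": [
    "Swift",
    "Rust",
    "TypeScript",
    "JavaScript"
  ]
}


Query: address.city
Path: address -> city
Value: Oslo

Oslo


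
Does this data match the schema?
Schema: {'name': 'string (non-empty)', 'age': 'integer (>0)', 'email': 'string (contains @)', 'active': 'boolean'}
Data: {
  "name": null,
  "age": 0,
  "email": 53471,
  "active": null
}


Validating each field against schema:
  name: FAIL (null is not a string)
  age: FAIL (0 is not > 0)
  email: FAIL (53471 is not a string)
  active: FAIL (null is not a boolean)

Result: INVALID (4 errors: name, age, email, active)

INVALID (4 errors: name, age, email, active)


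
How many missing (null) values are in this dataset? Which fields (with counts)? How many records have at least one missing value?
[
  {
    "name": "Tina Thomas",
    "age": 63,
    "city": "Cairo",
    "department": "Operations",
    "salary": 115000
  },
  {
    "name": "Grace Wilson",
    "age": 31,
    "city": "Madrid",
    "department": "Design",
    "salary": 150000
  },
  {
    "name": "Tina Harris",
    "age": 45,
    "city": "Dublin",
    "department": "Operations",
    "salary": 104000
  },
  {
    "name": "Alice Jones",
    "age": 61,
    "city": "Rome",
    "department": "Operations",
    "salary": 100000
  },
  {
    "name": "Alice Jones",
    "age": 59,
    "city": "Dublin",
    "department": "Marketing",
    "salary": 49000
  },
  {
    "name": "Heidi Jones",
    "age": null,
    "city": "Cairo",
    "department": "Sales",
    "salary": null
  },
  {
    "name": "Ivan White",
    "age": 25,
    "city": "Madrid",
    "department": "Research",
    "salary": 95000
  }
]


Checking for missing (null) values in 7 records:

  Tina Thomas: complete
  Grace Wilson: complete
  Tina Harris: complete
  Alice Jones: complete
  Alice Jones: complete
  Heidi Jones: age, salary
  Ivan White: complete

Per field:
  name: 0 missing
  age: 1 missing
  city: 0 missing
  department: 0 missing
  salary: 1 missing

Total missing values: 2
Records with any missing: 1

2 missing values (age: 1, salary: 1); 1 incomplete records


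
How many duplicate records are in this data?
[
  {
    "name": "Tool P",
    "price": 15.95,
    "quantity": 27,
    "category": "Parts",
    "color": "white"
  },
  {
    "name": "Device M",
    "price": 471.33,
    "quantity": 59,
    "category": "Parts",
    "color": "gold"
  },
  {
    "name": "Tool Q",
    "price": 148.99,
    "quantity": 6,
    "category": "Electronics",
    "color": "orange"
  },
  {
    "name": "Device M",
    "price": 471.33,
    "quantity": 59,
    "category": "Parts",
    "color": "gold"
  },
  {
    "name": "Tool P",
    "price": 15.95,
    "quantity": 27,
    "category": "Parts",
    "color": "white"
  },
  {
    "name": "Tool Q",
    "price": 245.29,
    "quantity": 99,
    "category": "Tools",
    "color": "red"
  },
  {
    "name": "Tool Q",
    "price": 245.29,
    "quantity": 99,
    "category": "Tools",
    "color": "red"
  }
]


Checking 7 records for duplicates:

  Row 1: Tool P ($15.95, qty 27)
  Row 2: Device M ($471.33, qty 59)
  Row 3: Tool Q ($148.99, qty 6)
  Row 4: Device M ($471.33, qty 59) <-- DUPLICATE
  Row 5: Tool P ($15.95, qty 27) <-- DUPLICATE
  Row 6: Tool Q ($245.29, qty 99)
  Row 7: Tool Q ($245.29, qty 99) <-- DUPLICATE

Duplicates found: 3
Unique records: 4

3 duplicates, 4 unique


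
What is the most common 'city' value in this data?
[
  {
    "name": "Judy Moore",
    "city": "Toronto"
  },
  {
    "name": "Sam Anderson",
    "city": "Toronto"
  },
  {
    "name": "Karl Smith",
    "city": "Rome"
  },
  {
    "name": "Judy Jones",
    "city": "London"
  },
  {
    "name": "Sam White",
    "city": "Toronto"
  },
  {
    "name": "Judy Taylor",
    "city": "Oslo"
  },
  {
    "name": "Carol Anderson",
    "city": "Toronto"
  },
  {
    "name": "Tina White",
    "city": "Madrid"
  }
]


Counting 'city' values across 8 records:

  Toronto: 4 ####
  Rome: 1 #
  London: 1 #
  Oslo: 1 #
  Madrid: 1 #

Most common: Toronto (4 times)

Toronto (4 times)


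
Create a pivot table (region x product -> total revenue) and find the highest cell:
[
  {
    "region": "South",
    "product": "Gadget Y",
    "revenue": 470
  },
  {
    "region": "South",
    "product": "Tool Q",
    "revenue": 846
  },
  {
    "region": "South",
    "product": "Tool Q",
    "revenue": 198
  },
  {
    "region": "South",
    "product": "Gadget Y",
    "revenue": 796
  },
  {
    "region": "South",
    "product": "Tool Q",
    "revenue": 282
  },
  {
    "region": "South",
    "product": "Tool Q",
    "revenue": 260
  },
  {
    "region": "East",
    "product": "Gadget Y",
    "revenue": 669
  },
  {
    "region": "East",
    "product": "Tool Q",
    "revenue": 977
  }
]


Pivot: region (rows) x product (columns) -> total revenue

     Gadget Y      Tool Q      
East           669           977  
South         1266          1586  

Highest: South / Tool Q = $1586

South / Tool Q = $1586


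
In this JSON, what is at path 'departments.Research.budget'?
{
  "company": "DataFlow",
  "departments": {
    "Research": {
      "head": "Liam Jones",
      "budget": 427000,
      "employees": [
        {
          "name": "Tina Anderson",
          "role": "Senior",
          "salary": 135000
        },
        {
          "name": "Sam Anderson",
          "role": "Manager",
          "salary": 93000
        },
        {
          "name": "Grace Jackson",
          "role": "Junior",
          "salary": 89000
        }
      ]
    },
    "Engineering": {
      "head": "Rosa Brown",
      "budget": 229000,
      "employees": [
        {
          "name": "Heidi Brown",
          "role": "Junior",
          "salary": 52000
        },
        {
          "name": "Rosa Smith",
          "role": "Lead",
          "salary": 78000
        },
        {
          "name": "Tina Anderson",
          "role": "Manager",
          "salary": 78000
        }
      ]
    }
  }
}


Path: departments.Research.budget

Navigate:
  -> departments
  -> Research
  -> budget = 427000

427000


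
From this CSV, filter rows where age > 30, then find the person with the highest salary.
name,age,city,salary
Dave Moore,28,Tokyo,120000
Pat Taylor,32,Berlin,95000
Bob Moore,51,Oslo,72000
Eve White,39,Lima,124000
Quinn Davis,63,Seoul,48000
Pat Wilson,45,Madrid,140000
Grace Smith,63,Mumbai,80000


Filter: age > 30
Sort by: salary (descending)

Filtered records (6):
  Pat Wilson, age 45, salary $140000
  Eve White, age 39, salary $124000
  Pat Taylor, age 32, salary $95000
  Grace Smith, age 63, salary $80000
  Bob Moore, age 51, salary $72000
  Quinn Davis, age 63, salary $48000

Highest salary: Pat Wilson ($140000)

Pat Wilson


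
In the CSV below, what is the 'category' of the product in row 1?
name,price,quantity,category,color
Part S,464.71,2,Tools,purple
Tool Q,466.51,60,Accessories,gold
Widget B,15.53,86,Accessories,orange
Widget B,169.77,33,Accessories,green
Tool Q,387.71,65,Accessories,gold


Query: Row 1 ('Part S'), column 'category'
Value: Tools

Tools


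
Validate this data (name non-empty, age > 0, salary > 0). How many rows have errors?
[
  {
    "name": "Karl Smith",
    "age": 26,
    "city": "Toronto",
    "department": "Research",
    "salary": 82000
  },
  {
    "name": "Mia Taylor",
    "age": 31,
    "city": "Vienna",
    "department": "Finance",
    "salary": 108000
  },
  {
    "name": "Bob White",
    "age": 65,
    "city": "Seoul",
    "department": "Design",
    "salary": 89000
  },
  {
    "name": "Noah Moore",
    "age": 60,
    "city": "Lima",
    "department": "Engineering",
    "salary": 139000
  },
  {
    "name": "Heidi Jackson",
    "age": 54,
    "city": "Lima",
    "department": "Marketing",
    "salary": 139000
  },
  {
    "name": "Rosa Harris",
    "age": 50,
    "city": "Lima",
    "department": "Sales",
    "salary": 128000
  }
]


Validating 6 records:
Rules: name non-empty, age > 0, salary > 0

  Row 1 (Karl Smith): OK
  Row 2 (Mia Taylor): OK
  Row 3 (Bob White): OK
  Row 4 (Noah Moore): OK
  Row 5 (Heidi Jackson): OK
  Row 6 (Rosa Harris): OK

Total errors: 0

0 errors


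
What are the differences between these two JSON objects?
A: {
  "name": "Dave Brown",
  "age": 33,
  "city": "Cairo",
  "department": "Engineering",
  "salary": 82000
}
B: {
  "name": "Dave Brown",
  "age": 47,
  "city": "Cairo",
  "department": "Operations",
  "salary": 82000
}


Comparing each field (in key order):
  name: same
  age: DIFFERENT
  city: same
  department: DIFFERENT
  salary: same
Differences:
  age: 33 -> 47
  department: Engineering -> Operations

2 field(s) changed

2 changes: age, department


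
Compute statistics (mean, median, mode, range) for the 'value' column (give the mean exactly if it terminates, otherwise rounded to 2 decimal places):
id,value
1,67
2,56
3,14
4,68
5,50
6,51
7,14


Data: [67, 56, 14, 68, 50, 51, 14]
Count: 7
Sum: 320
Mean: 320/7 ≈ 45.71 (rounded to 2 decimal places)
Sorted: [14, 14, 50, 51, 56, 67, 68]
Median: 51.0
Mode: 14 (2 times)
Range: 68 - 14 = 54
Min: 14, Max: 68

mean≈45.71, median=51.0, mode=14, range=54


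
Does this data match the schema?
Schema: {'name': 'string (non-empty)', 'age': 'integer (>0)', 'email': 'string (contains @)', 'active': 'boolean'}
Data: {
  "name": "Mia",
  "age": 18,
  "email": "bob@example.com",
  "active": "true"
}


Validating each field against schema:
  name: OK (non-empty string)
  age: OK (positive integer)
  email: OK (string with @)
  active: FAIL ("true" is not a boolean)

Result: INVALID (1 error: active)

INVALID (1 error: active)


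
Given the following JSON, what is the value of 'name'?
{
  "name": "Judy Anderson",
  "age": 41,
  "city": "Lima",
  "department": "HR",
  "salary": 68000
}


Looking up field 'name'
Value: Judy Anderson

Judy Anderson


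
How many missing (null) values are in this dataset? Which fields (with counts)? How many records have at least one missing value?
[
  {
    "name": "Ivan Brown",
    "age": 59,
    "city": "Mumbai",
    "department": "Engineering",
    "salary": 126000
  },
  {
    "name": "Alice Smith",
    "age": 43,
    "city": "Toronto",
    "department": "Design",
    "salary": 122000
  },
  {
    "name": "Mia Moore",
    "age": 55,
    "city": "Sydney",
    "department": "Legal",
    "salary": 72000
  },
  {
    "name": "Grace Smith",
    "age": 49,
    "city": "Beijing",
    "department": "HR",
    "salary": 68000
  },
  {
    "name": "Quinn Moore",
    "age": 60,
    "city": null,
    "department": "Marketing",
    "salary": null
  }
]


Checking for missing (null) values in 5 records:

  Ivan Brown: complete
  Alice Smith: complete
  Mia Moore: complete
  Grace Smith: complete
  Quinn Moore: city, salary

Per field:
  name: 0 missing
  age: 0 missing
  city: 1 missing
  department: 0 missing
  salary: 1 missing

Total missing values: 2
Records with any missing: 1

2 missing values (city: 1, salary: 1); 1 incomplete records


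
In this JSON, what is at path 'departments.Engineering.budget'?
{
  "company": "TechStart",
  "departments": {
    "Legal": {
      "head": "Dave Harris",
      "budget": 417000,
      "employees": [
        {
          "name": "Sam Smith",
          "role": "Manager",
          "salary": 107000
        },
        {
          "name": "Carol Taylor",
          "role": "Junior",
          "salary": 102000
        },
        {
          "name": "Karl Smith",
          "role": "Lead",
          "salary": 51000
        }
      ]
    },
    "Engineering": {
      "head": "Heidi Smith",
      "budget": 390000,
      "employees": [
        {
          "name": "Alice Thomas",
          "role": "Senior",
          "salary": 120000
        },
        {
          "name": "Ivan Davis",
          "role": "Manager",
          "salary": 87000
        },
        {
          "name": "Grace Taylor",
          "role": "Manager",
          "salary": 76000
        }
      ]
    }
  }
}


Path: departments.Engineering.budget

Navigate:
  -> departments
  -> Engineering
  -> budget = 390000

390000
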